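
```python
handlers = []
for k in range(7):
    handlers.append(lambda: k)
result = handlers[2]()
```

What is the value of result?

Step 1: The loop creates 7 lambdas, all referencing the same variable k.
Step 2: After the loop, k = 6 (final value).
Step 3: handlers[2]() looks up k at call time and finds 6. This is the late binding gotcha. result = 6

The answer is 6.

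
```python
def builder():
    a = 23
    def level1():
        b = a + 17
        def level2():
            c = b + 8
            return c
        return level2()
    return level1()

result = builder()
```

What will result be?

Step 1: a = 23. b = a + 17 = 40.
Step 2: c = b + 8 = 40 + 8 = 48.
Step 3: result = 48

The answer is 48.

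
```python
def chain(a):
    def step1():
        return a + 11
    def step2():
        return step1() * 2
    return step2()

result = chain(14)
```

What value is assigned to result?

Step 1: chain(14) captures a = 14.
Step 2: step2() calls step1() which returns 14 + 11 = 25.
Step 3: step2() returns 25 * 2 = 50

The answer is 50.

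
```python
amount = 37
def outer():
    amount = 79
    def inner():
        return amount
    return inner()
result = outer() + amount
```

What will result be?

Step 1: Global amount = 37. outer() shadows with amount = 79.
Step 2: inner() returns enclosing amount = 79. outer() = 79.
Step 3: result = 79 + global amount (37) = 116

The answer is 116.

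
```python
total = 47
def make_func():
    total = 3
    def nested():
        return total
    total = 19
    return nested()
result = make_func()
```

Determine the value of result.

Step 1: make_func() sets total = 3, then later total = 19.
Step 2: nested() is called after total is reassigned to 19. Closures capture variables by reference, not by value.
Step 3: result = 19

The answer is 19.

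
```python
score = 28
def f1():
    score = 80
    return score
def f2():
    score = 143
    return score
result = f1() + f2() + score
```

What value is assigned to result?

Step 1: Each function shadows global score with its own local.
Step 2: f1() returns 80, f2() returns 143.
Step 3: Global score = 28 is unchanged. result = 80 + 143 + 28 = 251

The answer is 251.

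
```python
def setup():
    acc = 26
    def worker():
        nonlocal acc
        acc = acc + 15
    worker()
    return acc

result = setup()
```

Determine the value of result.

Step 1: setup() sets acc = 26.
Step 2: worker() uses nonlocal to modify acc in setup's scope: acc = 26 + 15 = 41.
Step 3: setup() returns the modified acc = 41

The answer is 41.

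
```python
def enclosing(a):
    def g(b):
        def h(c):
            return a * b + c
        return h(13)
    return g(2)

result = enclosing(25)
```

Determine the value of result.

Step 1: a = 25, b = 2, c = 13.
Step 2: h() computes a * b + c = 25 * 2 + 13 = 63.
Step 3: result = 63

The answer is 63.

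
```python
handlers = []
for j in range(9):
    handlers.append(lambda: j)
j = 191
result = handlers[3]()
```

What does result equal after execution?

Step 1: Lambdas capture the variable j by reference, not by value.
Step 2: After the loop, j is reassigned to 191.
Step 3: handlers[3]() looks up the current j = 191. result = 191

The answer is 191.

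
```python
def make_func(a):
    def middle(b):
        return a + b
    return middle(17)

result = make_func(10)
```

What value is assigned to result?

Step 1: make_func(10) passes a = 10.
Step 2: middle(17) has b = 17, reads a = 10 from enclosing.
Step 3: result = 10 + 17 = 27

The answer is 27.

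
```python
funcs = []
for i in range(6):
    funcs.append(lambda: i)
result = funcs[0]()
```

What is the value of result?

Step 1: The loop creates 6 lambdas, all referencing the same variable i.
Step 2: After the loop, i = 5 (final value).
Step 3: funcs[0]() looks up i at call time and finds 5. This is the late binding gotcha. result = 5

The answer is 5.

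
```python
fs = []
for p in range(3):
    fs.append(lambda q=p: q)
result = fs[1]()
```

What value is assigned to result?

Step 1: Default argument q=p captures p's value at each iteration.
Step 2: fs[1] captured q = 1 when p was 1.
Step 3: result = 1

The answer is 1.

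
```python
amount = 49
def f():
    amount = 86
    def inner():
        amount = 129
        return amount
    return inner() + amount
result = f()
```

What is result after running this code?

Step 1: f() has local amount = 86. inner() has local amount = 129.
Step 2: inner() returns its local amount = 129.
Step 3: f() returns 129 + its own amount (86) = 215

The answer is 215.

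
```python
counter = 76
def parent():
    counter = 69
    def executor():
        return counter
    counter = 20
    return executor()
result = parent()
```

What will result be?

Step 1: parent() sets counter = 69, then later counter = 20.
Step 2: executor() is called after counter is reassigned to 20. Closures capture variables by reference, not by value.
Step 3: result = 20

The answer is 20.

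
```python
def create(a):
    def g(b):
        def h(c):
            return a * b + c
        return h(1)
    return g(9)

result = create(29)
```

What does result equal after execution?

Step 1: a = 29, b = 9, c = 1.
Step 2: h() computes a * b + c = 29 * 9 + 1 = 262.
Step 3: result = 262

The answer is 262.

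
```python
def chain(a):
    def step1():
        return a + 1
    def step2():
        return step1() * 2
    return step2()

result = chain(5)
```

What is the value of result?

Step 1: chain(5) captures a = 5.
Step 2: step2() calls step1() which returns 5 + 1 = 6.
Step 3: step2() returns 6 * 2 = 12

The answer is 12.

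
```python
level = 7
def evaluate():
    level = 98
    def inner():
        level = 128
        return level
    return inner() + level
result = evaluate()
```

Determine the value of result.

Step 1: evaluate() has local level = 98. inner() has local level = 128.
Step 2: inner() returns its local level = 128.
Step 3: evaluate() returns 128 + its own level (98) = 226

The answer is 226.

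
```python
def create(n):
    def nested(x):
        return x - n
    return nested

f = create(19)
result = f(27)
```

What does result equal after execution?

Step 1: create(19) creates a closure capturing n = 19.
Step 2: f(27) computes 27 - 19 = 8.
Step 3: result = 8

The answer is 8.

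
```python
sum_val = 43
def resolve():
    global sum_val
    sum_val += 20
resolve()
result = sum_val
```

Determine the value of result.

Step 1: sum_val = 43 globally.
Step 2: resolve() modifies global sum_val: sum_val += 20 = 63.
Step 3: result = 63

The answer is 63.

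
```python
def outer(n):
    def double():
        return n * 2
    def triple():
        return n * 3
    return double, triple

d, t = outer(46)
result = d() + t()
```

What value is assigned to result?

Step 1: Both closures capture the same n = 46.
Step 2: d() = 46 * 2 = 92, t() = 46 * 3 = 138.
Step 3: result = 92 + 138 = 230

The answer is 230.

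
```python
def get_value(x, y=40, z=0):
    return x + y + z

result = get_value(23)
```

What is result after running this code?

Step 1: get_value(23) uses defaults y = 40, z = 0.
Step 2: Returns 23 + 40 + 0 = 63.
Step 3: result = 63

The answer is 63.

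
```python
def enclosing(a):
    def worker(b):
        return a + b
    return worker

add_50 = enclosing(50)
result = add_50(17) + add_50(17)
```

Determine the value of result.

Step 1: add_50 captures a = 50.
Step 2: add_50(17) = 50 + 17 = 67, called twice.
Step 3: result = 67 + 67 = 134

The answer is 134.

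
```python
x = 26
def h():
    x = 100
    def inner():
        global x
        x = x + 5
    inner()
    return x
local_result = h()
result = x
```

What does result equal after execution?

Step 1: Global x = 26. h() creates local x = 100.
Step 2: inner() declares global x and adds 5: global x = 26 + 5 = 31.
Step 3: h() returns its local x = 100 (unaffected by inner).
Step 4: result = global x = 31

The answer is 31.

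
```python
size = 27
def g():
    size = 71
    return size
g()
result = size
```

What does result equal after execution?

Step 1: Global size = 27.
Step 2: g() creates local size = 71 (shadow, not modification).
Step 3: After g() returns, global size is unchanged. result = 27

The answer is 27.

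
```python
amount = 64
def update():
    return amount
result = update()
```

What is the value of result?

Step 1: amount = 64 is defined in the global scope.
Step 2: update() looks up amount. No local amount exists, so Python checks the global scope via LEGB rule and finds amount = 64.
Step 3: result = 64

The answer is 64.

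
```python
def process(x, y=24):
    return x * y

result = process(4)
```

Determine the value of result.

Step 1: process(4) uses default y = 24.
Step 2: Returns 4 * 24 = 96.
Step 3: result = 96

The answer is 96.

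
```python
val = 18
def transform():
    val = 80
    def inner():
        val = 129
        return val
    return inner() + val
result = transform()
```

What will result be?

Step 1: transform() has local val = 80. inner() has local val = 129.
Step 2: inner() returns its local val = 129.
Step 3: transform() returns 129 + its own val (80) = 209

The answer is 209.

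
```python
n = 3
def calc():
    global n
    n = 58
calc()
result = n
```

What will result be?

Step 1: n = 3 globally.
Step 2: calc() declares global n and sets it to 58.
Step 3: After calc(), global n = 58. result = 58

The answer is 58.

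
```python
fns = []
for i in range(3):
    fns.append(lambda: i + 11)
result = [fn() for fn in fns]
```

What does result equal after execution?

Step 1: All lambdas capture i by reference. After the loop, i = 2.
Step 2: Each call returns 2 + 11 = 13.
Step 3: result = [13, 13, 13]

The answer is [13, 13, 13].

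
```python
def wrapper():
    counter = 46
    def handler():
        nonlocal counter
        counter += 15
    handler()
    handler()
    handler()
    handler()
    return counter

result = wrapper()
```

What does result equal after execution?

Step 1: counter starts at 46.
Step 2: handler() is called 4 times, each adding 15.
Step 3: counter = 46 + 15 * 4 = 106

The answer is 106.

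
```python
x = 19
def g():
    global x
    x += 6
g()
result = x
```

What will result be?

Step 1: x = 19 globally.
Step 2: g() modifies global x: x += 6 = 25.
Step 3: result = 25

The answer is 25.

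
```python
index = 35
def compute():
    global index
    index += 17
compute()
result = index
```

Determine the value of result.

Step 1: index = 35 globally.
Step 2: compute() modifies global index: index += 17 = 52.
Step 3: result = 52

The answer is 52.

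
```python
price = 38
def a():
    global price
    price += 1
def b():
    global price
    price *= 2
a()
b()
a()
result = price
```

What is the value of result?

Step 1: price = 38.
Step 2: a(): price = 38 + 1 = 39.
Step 3: b(): price = 39 * 2 = 78.
Step 4: a(): price = 78 + 1 = 79

The answer is 79.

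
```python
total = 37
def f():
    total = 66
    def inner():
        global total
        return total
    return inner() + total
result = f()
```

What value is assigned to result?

Step 1: Global total = 37. f() shadows with local total = 66.
Step 2: inner() uses global keyword, so inner() returns global total = 37.
Step 3: f() returns 37 + 66 = 103

The answer is 103.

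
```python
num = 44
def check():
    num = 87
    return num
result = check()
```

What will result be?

Step 1: Global num = 44.
Step 2: check() creates local num = 87, shadowing the global.
Step 3: Returns local num = 87. result = 87

The answer is 87.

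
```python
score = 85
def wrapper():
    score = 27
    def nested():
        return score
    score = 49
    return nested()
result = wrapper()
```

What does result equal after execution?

Step 1: wrapper() sets score = 27, then later score = 49.
Step 2: nested() is called after score is reassigned to 49. Closures capture variables by reference, not by value.
Step 3: result = 49

The answer is 49.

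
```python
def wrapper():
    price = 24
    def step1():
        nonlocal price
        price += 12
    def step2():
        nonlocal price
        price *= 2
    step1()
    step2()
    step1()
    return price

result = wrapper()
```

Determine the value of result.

Step 1: price = 24.
Step 2: step1(): price = 24 + 12 = 36.
Step 3: step2(): price = 36 * 2 = 72.
Step 4: step1(): price = 72 + 12 = 84. result = 84

The answer is 84.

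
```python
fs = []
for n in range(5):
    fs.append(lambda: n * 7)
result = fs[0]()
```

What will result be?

Step 1: All lambdas reference the same variable n (late binding).
Step 2: After the loop, n = 4. Every lambda returns n * 7.
Step 3: fs[0]() = 4 * 7 = 28

The answer is 28.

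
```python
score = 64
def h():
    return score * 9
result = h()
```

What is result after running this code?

Step 1: score = 64 is defined globally.
Step 2: h() looks up score from global scope = 64, then computes 64 * 9 = 576.
Step 3: result = 576

The answer is 576.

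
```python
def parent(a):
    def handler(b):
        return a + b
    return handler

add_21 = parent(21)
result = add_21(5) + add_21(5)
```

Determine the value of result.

Step 1: add_21 captures a = 21.
Step 2: add_21(5) = 21 + 5 = 26, called twice.
Step 3: result = 26 + 26 = 52

The answer is 52.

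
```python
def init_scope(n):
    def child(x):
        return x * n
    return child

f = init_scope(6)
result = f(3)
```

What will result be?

Step 1: init_scope(6) creates a closure capturing n = 6.
Step 2: f(3) computes 3 * 6 = 18.
Step 3: result = 18

The answer is 18.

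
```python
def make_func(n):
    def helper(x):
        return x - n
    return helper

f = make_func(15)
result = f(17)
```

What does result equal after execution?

Step 1: make_func(15) creates a closure capturing n = 15.
Step 2: f(17) computes 17 - 15 = 2.
Step 3: result = 2

The answer is 2.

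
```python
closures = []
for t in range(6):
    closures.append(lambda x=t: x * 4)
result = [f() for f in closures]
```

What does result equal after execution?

Step 1: Default arg x=t captures t at each iteration.
Step 2: closures[k] has x defaulting to k, returns k * 4.
Step 3: result = [0, 4, 8, 12, 16, 20]

The answer is [0, 4, 8, 12, 16, 20].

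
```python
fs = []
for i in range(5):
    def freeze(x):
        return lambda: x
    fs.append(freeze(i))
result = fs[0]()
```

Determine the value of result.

Step 1: freeze(i) creates a new scope capturing x = i at call time.
Step 2: fs[0] = freeze(0), so its lambda captures x = 0.
Step 3: result = 0 (closure factory fixes late binding)

The answer is 0.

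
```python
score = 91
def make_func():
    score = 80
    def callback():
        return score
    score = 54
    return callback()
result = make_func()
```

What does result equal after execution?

Step 1: make_func() sets score = 80, then later score = 54.
Step 2: callback() is called after score is reassigned to 54. Closures capture variables by reference, not by value.
Step 3: result = 54

The answer is 54.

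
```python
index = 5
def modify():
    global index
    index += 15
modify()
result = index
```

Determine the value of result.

Step 1: index = 5 globally.
Step 2: modify() modifies global index: index += 15 = 20.
Step 3: result = 20

The answer is 20.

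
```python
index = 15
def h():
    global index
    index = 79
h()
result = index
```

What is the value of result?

Step 1: index = 15 globally.
Step 2: h() declares global index and sets it to 79.
Step 3: After h(), global index = 79. result = 79

The answer is 79.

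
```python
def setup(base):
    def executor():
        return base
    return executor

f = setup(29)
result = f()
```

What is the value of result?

Step 1: setup(29) creates closure capturing base = 29.
Step 2: f() returns the captured base = 29.
Step 3: result = 29

The answer is 29.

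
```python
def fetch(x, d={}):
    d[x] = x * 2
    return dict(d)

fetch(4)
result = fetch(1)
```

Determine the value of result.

Step 1: Mutable default dict is shared across calls.
Step 2: First call adds 4: 8. Second call adds 1: 2.
Step 3: result = {4: 8, 1: 2}

The answer is {4: 8, 1: 2}.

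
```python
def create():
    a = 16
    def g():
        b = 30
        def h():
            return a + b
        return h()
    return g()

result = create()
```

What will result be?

Step 1: create() defines a = 16. g() defines b = 30.
Step 2: h() accesses both from enclosing scopes: a = 16, b = 30.
Step 3: result = 16 + 30 = 46

The answer is 46.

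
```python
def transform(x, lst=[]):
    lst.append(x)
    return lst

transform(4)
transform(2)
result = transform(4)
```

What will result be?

Step 1: Mutable default argument gotcha! The list [] is created once.
Step 2: Each call appends to the SAME list: [4], [4, 2], [4, 2, 4].
Step 3: result = [4, 2, 4]

The answer is [4, 2, 4].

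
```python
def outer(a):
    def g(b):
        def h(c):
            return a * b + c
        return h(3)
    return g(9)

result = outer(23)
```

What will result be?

Step 1: a = 23, b = 9, c = 3.
Step 2: h() computes a * b + c = 23 * 9 + 3 = 210.
Step 3: result = 210

The answer is 210.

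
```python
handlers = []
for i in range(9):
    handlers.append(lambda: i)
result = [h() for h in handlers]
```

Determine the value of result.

Step 1: All 9 lambdas share the same variable i.
Step 2: After the loop, i = 8.
Step 3: Each call returns 8. result = [8, 8, 8, 8, 8, 8, 8, 8, 8]

The answer is [8, 8, 8, 8, 8, 8, 8, 8, 8].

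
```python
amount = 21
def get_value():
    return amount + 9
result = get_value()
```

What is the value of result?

Step 1: amount = 21 is defined globally.
Step 2: get_value() looks up amount from global scope = 21, then computes 21 + 9 = 30.
Step 3: result = 30

The answer is 30.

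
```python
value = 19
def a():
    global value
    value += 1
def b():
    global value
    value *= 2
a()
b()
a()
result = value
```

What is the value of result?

Step 1: value = 19.
Step 2: a(): value = 19 + 1 = 20.
Step 3: b(): value = 20 * 2 = 40.
Step 4: a(): value = 40 + 1 = 41

The answer is 41.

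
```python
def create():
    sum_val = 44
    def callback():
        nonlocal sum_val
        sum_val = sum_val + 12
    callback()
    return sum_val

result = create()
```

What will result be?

Step 1: create() sets sum_val = 44.
Step 2: callback() uses nonlocal to modify sum_val in create's scope: sum_val = 44 + 12 = 56.
Step 3: create() returns the modified sum_val = 56

The answer is 56.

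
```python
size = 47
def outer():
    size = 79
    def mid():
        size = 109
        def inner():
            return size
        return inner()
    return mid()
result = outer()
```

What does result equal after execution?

Step 1: Three levels of shadowing: global 47, outer 79, mid 109.
Step 2: inner() finds size = 109 in enclosing mid() scope.
Step 3: result = 109

The answer is 109.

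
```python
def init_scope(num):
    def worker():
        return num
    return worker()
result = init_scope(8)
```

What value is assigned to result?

Step 1: init_scope(8) binds parameter num = 8.
Step 2: worker() looks up num in enclosing scope and finds the parameter num = 8.
Step 3: result = 8

The answer is 8.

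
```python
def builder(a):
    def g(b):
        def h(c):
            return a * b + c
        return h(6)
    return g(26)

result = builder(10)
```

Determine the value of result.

Step 1: a = 10, b = 26, c = 6.
Step 2: h() computes a * b + c = 10 * 26 + 6 = 266.
Step 3: result = 266

The answer is 266.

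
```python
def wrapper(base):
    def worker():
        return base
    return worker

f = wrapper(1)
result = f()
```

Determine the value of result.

Step 1: wrapper(1) creates closure capturing base = 1.
Step 2: f() returns the captured base = 1.
Step 3: result = 1

The answer is 1.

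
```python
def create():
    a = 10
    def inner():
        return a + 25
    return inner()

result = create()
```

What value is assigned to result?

Step 1: create() defines a = 10.
Step 2: inner() reads a = 10 from enclosing scope, returns 10 + 25 = 35.
Step 3: result = 35

The answer is 35.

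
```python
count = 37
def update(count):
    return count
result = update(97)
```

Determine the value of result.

Step 1: Global count = 37.
Step 2: update(97) takes parameter count = 97, which shadows the global.
Step 3: result = 97

The answer is 97.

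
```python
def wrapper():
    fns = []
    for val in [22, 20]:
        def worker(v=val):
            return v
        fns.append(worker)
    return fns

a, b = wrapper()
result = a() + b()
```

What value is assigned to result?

Step 1: Default argument v=val captures val at each iteration.
Step 2: a() returns 22 (captured at first iteration), b() returns 20 (captured at second).
Step 3: result = 22 + 20 = 42

The answer is 42.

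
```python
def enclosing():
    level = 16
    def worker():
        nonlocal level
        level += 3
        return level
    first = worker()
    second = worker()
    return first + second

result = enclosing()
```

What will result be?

Step 1: level starts at 16.
Step 2: First call: level = 16 + 3 = 19, returns 19.
Step 3: Second call: level = 19 + 3 = 22, returns 22.
Step 4: result = 19 + 22 = 41

The answer is 41.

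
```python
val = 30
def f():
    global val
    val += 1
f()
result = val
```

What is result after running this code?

Step 1: val = 30 globally.
Step 2: f() modifies global val: val += 1 = 31.
Step 3: result = 31

The answer is 31.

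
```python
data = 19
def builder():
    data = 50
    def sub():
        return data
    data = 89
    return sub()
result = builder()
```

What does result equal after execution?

Step 1: builder() sets data = 50, then later data = 89.
Step 2: sub() is called after data is reassigned to 89. Closures capture variables by reference, not by value.
Step 3: result = 89

The answer is 89.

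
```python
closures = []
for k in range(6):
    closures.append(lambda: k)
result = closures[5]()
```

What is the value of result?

Step 1: The loop creates 6 lambdas, all referencing the same variable k.
Step 2: After the loop, k = 5 (final value).
Step 3: closures[5]() looks up k at call time and finds 5. This is the late binding gotcha. result = 5

The answer is 5.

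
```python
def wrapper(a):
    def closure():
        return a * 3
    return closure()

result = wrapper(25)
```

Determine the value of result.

Step 1: wrapper(25) binds parameter a = 25.
Step 2: closure() accesses a = 25 from enclosing scope.
Step 3: result = 25 * 3 = 75

The answer is 75.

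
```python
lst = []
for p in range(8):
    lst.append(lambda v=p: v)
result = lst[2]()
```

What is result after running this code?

Step 1: Default argument v=p captures p's value at each iteration.
Step 2: lst[2] captured v = 2 when p was 2.
Step 3: result = 2

The answer is 2.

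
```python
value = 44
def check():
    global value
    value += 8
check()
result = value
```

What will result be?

Step 1: value = 44 globally.
Step 2: check() modifies global value: value += 8 = 52.
Step 3: result = 52

The answer is 52.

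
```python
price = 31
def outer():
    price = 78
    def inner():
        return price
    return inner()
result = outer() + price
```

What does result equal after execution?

Step 1: Global price = 31. outer() shadows with price = 78.
Step 2: inner() returns enclosing price = 78. outer() = 78.
Step 3: result = 78 + global price (31) = 109

The answer is 109.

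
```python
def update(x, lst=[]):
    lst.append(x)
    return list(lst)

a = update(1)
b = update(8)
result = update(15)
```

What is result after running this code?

Step 1: Default list is shared. list() creates copies for return values.
Step 2: Internal list grows: [1] -> [1, 8] -> [1, 8, 15].
Step 3: result = [1, 8, 15]

The answer is [1, 8, 15].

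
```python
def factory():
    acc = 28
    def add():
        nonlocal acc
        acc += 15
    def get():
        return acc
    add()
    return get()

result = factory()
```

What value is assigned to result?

Step 1: acc = 28. add() modifies it via nonlocal, get() reads it.
Step 2: add() makes acc = 28 + 15 = 43.
Step 3: get() returns 43. result = 43

The answer is 43.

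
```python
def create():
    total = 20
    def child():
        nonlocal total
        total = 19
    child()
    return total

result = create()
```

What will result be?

Step 1: create() sets total = 20.
Step 2: child() uses nonlocal to reassign total = 19.
Step 3: result = 19

The answer is 19.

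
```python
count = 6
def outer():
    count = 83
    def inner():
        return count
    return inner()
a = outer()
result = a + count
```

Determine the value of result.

Step 1: outer() has local count = 83. inner() reads from enclosing.
Step 2: outer() returns 83. Global count = 6 unchanged.
Step 3: result = 83 + 6 = 89

The answer is 89.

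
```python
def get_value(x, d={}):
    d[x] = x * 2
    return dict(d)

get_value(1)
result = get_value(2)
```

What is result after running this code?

Step 1: Mutable default dict is shared across calls.
Step 2: First call adds 1: 2. Second call adds 2: 4.
Step 3: result = {1: 2, 2: 4}

The answer is {1: 2, 2: 4}.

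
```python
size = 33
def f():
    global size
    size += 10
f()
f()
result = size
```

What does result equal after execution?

Step 1: size = 33.
Step 2: First f(): size = 33 + 10 = 43.
Step 3: Second f(): size = 43 + 10 = 53. result = 53

The answer is 53.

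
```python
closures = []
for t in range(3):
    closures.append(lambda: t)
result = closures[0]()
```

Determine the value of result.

Step 1: The loop creates 3 lambdas, all referencing the same variable t.
Step 2: After the loop, t = 2 (final value).
Step 3: closures[0]() looks up t at call time and finds 2. This is the late binding gotcha. result = 2

The answer is 2.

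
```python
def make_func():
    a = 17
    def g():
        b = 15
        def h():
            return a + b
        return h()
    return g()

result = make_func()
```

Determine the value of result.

Step 1: make_func() defines a = 17. g() defines b = 15.
Step 2: h() accesses both from enclosing scopes: a = 17, b = 15.
Step 3: result = 17 + 15 = 32

The answer is 32.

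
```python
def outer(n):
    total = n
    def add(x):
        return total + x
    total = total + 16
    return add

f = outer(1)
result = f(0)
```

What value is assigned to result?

Step 1: outer(1) sets total = 1, then total = 1 + 16 = 17.
Step 2: Closures capture by reference, so add sees total = 17.
Step 3: f(0) returns 17 + 0 = 17

The answer is 17.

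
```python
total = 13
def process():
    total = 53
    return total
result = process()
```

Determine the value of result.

Step 1: Global total = 13.
Step 2: process() creates local total = 53, shadowing the global.
Step 3: Returns local total = 53. result = 53

The answer is 53.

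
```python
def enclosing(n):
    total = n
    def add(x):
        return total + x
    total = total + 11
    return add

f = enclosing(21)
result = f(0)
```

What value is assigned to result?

Step 1: enclosing(21) sets total = 21, then total = 21 + 11 = 32.
Step 2: Closures capture by reference, so add sees total = 32.
Step 3: f(0) returns 32 + 0 = 32

The answer is 32.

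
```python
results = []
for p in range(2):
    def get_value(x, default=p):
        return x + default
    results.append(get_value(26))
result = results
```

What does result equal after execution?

Step 1: Default argument default=p is evaluated at function definition time.
Step 2: Each iteration creates get_value with default = current p value.
Step 3: get_value(26) returns 26 + default. results = [26, 27]

The answer is [26, 27].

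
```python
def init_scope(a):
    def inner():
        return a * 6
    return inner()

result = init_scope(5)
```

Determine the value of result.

Step 1: init_scope(5) binds parameter a = 5.
Step 2: inner() accesses a = 5 from enclosing scope.
Step 3: result = 5 * 6 = 30

The answer is 30.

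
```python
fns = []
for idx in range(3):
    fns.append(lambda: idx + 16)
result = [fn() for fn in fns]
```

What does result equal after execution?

Step 1: All lambdas capture idx by reference. After the loop, idx = 2.
Step 2: Each call returns 2 + 16 = 18.
Step 3: result = [18, 18, 18]

The answer is [18, 18, 18].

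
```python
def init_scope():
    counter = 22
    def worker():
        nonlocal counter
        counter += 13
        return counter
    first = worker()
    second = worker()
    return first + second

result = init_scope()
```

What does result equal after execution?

Step 1: counter starts at 22.
Step 2: First call: counter = 22 + 13 = 35, returns 35.
Step 3: Second call: counter = 35 + 13 = 48, returns 48.
Step 4: result = 35 + 48 = 83

The answer is 83.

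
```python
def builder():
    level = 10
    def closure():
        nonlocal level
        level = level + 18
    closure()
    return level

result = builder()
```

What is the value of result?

Step 1: builder() sets level = 10.
Step 2: closure() uses nonlocal to modify level in builder's scope: level = 10 + 18 = 28.
Step 3: builder() returns the modified level = 28

The answer is 28.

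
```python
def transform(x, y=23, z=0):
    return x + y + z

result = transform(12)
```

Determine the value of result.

Step 1: transform(12) uses defaults y = 23, z = 0.
Step 2: Returns 12 + 23 + 0 = 35.
Step 3: result = 35

The answer is 35.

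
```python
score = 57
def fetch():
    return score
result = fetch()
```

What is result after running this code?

Step 1: score = 57 is defined in the global scope.
Step 2: fetch() looks up score. No local score exists, so Python checks the global scope via LEGB rule and finds score = 57.
Step 3: result = 57

The answer is 57.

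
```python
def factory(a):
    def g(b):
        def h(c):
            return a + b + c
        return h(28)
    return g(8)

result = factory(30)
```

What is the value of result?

Step 1: a = 30, b = 8, c = 28 across three nested scopes.
Step 2: h() accesses all three via LEGB rule.
Step 3: result = 30 + 8 + 28 = 66

The answer is 66.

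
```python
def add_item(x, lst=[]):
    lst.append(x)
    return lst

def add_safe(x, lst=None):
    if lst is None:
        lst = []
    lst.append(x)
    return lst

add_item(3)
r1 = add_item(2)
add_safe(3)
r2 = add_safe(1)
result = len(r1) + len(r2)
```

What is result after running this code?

Step 1: add_item shares mutable default: after 2 calls, lst = [3, 2], len = 2.
Step 2: add_safe creates fresh list each time: r2 = [1], len = 1.
Step 3: result = 2 + 1 = 3

The answer is 3.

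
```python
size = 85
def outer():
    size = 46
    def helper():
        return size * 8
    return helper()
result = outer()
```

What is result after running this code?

Step 1: outer() shadows global size with size = 46.
Step 2: helper() finds size = 46 in enclosing scope, computes 46 * 8 = 368.
Step 3: result = 368

The answer is 368.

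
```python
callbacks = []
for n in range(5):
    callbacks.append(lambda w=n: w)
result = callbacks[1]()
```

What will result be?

Step 1: Default argument w=n captures n's value at each iteration.
Step 2: callbacks[1] captured w = 1 when n was 1.
Step 3: result = 1

The answer is 1.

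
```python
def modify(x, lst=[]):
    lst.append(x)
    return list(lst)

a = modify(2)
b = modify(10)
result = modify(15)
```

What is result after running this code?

Step 1: Default list is shared. list() creates copies for return values.
Step 2: Internal list grows: [2] -> [2, 10] -> [2, 10, 15].
Step 3: result = [2, 10, 15]

The answer is [2, 10, 15].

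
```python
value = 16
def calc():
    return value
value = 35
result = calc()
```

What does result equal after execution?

Step 1: value is first set to 16, then reassigned to 35.
Step 2: calc() is called after the reassignment, so it looks up the current global value = 35.
Step 3: result = 35

The answer is 35.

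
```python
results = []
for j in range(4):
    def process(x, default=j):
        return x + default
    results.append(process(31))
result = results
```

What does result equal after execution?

Step 1: Default argument default=j is evaluated at function definition time.
Step 2: Each iteration creates process with default = current j value.
Step 3: process(31) returns 31 + default. results = [31, 32, 33, 34]

The answer is [31, 32, 33, 34].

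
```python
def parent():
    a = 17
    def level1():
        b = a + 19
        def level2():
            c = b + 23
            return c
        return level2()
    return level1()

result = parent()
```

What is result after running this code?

Step 1: a = 17. b = a + 19 = 36.
Step 2: c = b + 23 = 36 + 23 = 59.
Step 3: result = 59

The answer is 59.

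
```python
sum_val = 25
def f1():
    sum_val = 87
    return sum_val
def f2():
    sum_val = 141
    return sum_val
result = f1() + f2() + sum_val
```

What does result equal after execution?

Step 1: Each function shadows global sum_val with its own local.
Step 2: f1() returns 87, f2() returns 141.
Step 3: Global sum_val = 25 is unchanged. result = 87 + 141 + 25 = 253

The answer is 253.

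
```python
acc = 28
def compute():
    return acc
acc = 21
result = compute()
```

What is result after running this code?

Step 1: acc is first set to 28, then reassigned to 21.
Step 2: compute() is called after the reassignment, so it looks up the current global acc = 21.
Step 3: result = 21

The answer is 21.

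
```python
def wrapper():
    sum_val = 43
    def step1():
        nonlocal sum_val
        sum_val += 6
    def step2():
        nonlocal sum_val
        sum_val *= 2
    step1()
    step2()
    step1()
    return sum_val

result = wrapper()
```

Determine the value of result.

Step 1: sum_val = 43.
Step 2: step1(): sum_val = 43 + 6 = 49.
Step 3: step2(): sum_val = 49 * 2 = 98.
Step 4: step1(): sum_val = 98 + 6 = 104. result = 104

The answer is 104.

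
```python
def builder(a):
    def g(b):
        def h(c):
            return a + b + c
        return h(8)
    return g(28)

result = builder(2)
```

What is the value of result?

Step 1: a = 2, b = 28, c = 8 across three nested scopes.
Step 2: h() accesses all three via LEGB rule.
Step 3: result = 2 + 28 + 8 = 38

The answer is 38.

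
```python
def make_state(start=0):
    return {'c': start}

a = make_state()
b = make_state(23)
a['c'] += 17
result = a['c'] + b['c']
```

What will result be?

Step 1: make_state() returns a new dict each call (immutable default 0).
Step 2: a = {'c': 0}, b = {'c': 23}.
Step 3: a['c'] += 17 = 17. result = 17 + 23 = 40

The answer is 40.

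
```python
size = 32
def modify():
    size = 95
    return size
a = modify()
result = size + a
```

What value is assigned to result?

Step 1: Global size = 32. modify() returns local size = 95.
Step 2: a = 95. Global size still = 32.
Step 3: result = 32 + 95 = 127

The answer is 127.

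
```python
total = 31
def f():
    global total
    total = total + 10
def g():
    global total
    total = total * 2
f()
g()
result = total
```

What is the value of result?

Step 1: total = 31.
Step 2: f() adds 10: total = 31 + 10 = 41.
Step 3: g() doubles: total = 41 * 2 = 82.
Step 4: result = 82

The answer is 82.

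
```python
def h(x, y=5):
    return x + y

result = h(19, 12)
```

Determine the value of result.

Step 1: h(19, 12) overrides default y with 12.
Step 2: Returns 19 + 12 = 31.
Step 3: result = 31

The answer is 31.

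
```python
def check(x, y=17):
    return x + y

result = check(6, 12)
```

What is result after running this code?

Step 1: check(6, 12) overrides default y with 12.
Step 2: Returns 6 + 12 = 18.
Step 3: result = 18

The answer is 18.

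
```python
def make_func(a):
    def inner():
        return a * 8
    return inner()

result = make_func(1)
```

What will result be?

Step 1: make_func(1) binds parameter a = 1.
Step 2: inner() accesses a = 1 from enclosing scope.
Step 3: result = 1 * 8 = 8

The answer is 8.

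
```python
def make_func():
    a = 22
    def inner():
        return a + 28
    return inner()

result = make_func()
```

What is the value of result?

Step 1: make_func() defines a = 22.
Step 2: inner() reads a = 22 from enclosing scope, returns 22 + 28 = 50.
Step 3: result = 50

The answer is 50.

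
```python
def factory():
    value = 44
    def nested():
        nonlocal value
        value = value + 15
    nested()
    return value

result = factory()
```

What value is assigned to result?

Step 1: factory() sets value = 44.
Step 2: nested() uses nonlocal to modify value in factory's scope: value = 44 + 15 = 59.
Step 3: factory() returns the modified value = 59

The answer is 59.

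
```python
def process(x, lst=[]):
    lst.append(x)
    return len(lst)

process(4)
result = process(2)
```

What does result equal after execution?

Step 1: Mutable default list persists between calls.
Step 2: First call: lst = [4], len = 1. Second call: lst = [4, 2], len = 2.
Step 3: result = 2

The answer is 2.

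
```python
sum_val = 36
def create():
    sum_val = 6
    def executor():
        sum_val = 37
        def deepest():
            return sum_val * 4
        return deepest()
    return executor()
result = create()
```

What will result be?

Step 1: deepest() looks up sum_val through LEGB: not local, finds sum_val = 37 in enclosing executor().
Step 2: Returns 37 * 4 = 148.
Step 3: result = 148

The answer is 148.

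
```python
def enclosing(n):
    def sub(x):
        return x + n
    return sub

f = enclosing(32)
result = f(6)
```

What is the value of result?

Step 1: enclosing(32) creates a closure that captures n = 32.
Step 2: f(6) calls the closure with x = 6, returning 6 + 32 = 38.
Step 3: result = 38

The answer is 38.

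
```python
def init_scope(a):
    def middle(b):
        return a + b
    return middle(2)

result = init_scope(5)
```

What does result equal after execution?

Step 1: init_scope(5) passes a = 5.
Step 2: middle(2) has b = 2, reads a = 5 from enclosing.
Step 3: result = 5 + 2 = 7

The answer is 7.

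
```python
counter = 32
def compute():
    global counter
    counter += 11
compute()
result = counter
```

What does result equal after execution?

Step 1: counter = 32 globally.
Step 2: compute() modifies global counter: counter += 11 = 43.
Step 3: result = 43

The answer is 43.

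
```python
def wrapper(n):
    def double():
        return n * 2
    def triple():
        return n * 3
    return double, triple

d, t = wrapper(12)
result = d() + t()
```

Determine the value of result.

Step 1: Both closures capture the same n = 12.
Step 2: d() = 12 * 2 = 24, t() = 12 * 3 = 36.
Step 3: result = 24 + 36 = 60

The answer is 60.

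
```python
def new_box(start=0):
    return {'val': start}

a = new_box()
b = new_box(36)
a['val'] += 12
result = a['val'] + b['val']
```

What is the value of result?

Step 1: new_box() returns a new dict each call (immutable default 0).
Step 2: a = {'val': 0}, b = {'val': 36}.
Step 3: a['val'] += 12 = 12. result = 12 + 36 = 48

The answer is 48.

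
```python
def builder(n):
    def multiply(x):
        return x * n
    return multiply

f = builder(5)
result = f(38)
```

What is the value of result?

Step 1: builder(5) returns multiply closure with n = 5.
Step 2: f(38) computes 38 * 5 = 190.
Step 3: result = 190

The answer is 190.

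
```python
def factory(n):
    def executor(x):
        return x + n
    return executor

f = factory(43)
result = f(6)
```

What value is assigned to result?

Step 1: factory(43) creates a closure that captures n = 43.
Step 2: f(6) calls the closure with x = 6, returning 6 + 43 = 49.
Step 3: result = 49

The answer is 49.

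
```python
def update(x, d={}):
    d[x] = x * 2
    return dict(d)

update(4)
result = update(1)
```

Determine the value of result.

Step 1: Mutable default dict is shared across calls.
Step 2: First call adds 4: 8. Second call adds 1: 2.
Step 3: result = {4: 8, 1: 2}

The answer is {4: 8, 1: 2}.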